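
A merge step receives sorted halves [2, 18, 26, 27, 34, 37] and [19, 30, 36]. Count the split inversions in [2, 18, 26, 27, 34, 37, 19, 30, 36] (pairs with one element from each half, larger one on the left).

7 split inversions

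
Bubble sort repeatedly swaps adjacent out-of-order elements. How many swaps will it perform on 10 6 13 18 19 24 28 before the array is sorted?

1

Each adjacent swap fixes exactly one inversion, so the minimum swap count equals the number of inversions.
Count inversions — for each element, later elements that are smaller:
10: 6 → 1
6: none → 0
13: none → 0
18: none → 0
19: none → 0
24: none → 0
28: none → 0
Total inversions: 1 + 0 + 0 + 0 + 0 + 0 + 0 = 1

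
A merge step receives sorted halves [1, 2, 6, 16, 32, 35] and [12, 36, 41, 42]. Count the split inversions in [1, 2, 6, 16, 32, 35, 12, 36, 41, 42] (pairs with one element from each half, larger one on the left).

For each element r of the right run, count left-run elements greater than r:
r = 12: 16, 32, 35 → 3
r = 36: none → 0
r = 41: none → 0
r = 42: none → 0
Cross-inversions: 3 + 0 + 0 + 0 = 3

3 split inversions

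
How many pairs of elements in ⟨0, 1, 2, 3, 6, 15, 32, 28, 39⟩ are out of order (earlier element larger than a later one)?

There is 1 inversion.

Element-by-element contributions:
0 → none → 0
1 → none → 0
2 → none → 0
3 → none → 0
6 → none → 0
15 → none → 0
32 → 28 → 1
28 → none → 0
39 → none → 0
Sum: 0 + 0 + 0 + 0 + 0 + 0 + 1 + 0 + 0 = 1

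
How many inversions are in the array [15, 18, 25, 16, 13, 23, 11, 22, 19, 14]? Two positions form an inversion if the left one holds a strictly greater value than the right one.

25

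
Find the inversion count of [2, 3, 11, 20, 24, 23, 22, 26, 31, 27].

For each element, count later entries that are smaller:
2: 0
3: 0
11: 0
20: 0
24: 2
23: 1
22: 0
26: 0
31: 1
27: 0
Sum: 0 + 0 + 0 + 0 + 2 + 1 + 0 + 0 + 1 + 0 = 4

4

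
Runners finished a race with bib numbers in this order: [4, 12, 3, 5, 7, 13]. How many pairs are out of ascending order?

Inversions: 4

Out-of-order index pairs (0-indexed):
(0,2): 4 > 3
(1,2): 12 > 3
(1,3): 12 > 5
(1,4): 12 > 7
That's 4 pairs.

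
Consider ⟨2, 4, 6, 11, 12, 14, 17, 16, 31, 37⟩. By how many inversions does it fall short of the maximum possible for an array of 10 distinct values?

44 inversions short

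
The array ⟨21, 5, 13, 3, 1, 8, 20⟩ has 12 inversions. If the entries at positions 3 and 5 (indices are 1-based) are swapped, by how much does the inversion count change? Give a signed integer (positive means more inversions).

Positions 3 and 5 hold 13 and 1; after swapping, the array is [21, 5, 1, 3, 13, 8, 20].
Count, for each position, how many later elements it exceeds:
21: 6
5: 2
1: 0
3: 0
13: 1
8: 0
20: 0
Sum: 6 + 2 + 0 + 0 + 1 + 0 + 0 = 9
Change: 9 − 12 = -3

-3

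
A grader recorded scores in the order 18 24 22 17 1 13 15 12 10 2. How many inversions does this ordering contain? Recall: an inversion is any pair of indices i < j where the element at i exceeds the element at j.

37 inversions

For each element, count later entries that are smaller:
18: 7
24: 8
22: 7
17: 6
1: 0
13: 3
15: 3
12: 2
10: 1
2: 0
Sum: 7 + 8 + 7 + 6 + 0 + 3 + 3 + 2 + 1 + 0 = 37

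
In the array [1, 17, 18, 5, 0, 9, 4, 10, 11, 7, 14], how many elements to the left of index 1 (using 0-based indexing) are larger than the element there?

The element at index 1 is 17.
Elements before it: 1
None of them are larger than 17.

0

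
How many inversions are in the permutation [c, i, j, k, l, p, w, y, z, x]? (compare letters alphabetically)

Element-by-element contributions:
c → none → 0
i → none → 0
j → none → 0
k → none → 0
l → none → 0
p → none → 0
w → none → 0
y → x → 1
z → x → 1
x → none → 0
Sum: 0 + 0 + 0 + 0 + 0 + 0 + 0 + 1 + 1 + 0 = 2

2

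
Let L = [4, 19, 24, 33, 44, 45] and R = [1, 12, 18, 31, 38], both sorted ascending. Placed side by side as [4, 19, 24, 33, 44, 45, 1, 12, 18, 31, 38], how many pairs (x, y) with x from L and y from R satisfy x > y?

21

Count, for every r in R, how many entries of L exceed r:
r = 1: 4, 19, 24, 33, 44, 45 → 6
r = 12: 19, 24, 33, 44, 45 → 5
r = 18: 19, 24, 33, 44, 45 → 5
r = 31: 33, 44, 45 → 3
r = 38: 44, 45 → 2
Cross-inversions: 6 + 5 + 5 + 3 + 2 = 21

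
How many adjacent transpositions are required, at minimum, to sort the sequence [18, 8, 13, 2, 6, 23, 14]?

Each adjacent swap fixes exactly one inversion, so the minimum swap count equals the number of inversions.
Count inversions — for each element, later elements that are smaller:
18: 8, 13, 2, 6, 14 → 5
8: 2, 6 → 2
13: 2, 6 → 2
2: none → 0
6: none → 0
23: 14 → 1
14: none → 0
Total inversions: 5 + 2 + 2 + 0 + 0 + 1 + 0 = 10

10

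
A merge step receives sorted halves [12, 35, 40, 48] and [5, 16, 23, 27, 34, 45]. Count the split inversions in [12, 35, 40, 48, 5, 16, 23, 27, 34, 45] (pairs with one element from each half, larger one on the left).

17

Take each right-half value and tally the left-half values above it:
r = 5: 12, 35, 40, 48 → 4
r = 16: 35, 40, 48 → 3
r = 23: 35, 40, 48 → 3
r = 27: 35, 40, 48 → 3
r = 34: 35, 40, 48 → 3
r = 45: 48 → 1
Cross-inversions: 4 + 3 + 3 + 3 + 3 + 1 = 17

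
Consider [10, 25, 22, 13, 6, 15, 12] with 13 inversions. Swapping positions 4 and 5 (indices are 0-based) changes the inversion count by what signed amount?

+1

Positions 4 and 5 hold 6 and 15; after swapping, the array is [10, 25, 22, 13, 15, 6, 12].
Count, for each position, how many later elements it exceeds:
10: 1
25: 5
22: 4
13: 2
15: 2
6: 0
12: 0
Sum: 1 + 5 + 4 + 2 + 2 + 0 + 0 = 14
Change: 14 − 13 = +1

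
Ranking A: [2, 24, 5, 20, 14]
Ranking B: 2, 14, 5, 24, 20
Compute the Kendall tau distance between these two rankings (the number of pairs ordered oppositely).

Discordant pairs: 4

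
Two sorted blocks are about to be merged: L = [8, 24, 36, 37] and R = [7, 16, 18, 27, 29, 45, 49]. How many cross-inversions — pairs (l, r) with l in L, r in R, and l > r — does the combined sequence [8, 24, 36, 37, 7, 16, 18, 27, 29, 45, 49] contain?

For each element r of the right run, count left-run elements greater than r:
r = 7: 8, 24, 36, 37 → 4
r = 16: 24, 36, 37 → 3
r = 18: 24, 36, 37 → 3
r = 27: 36, 37 → 2
r = 29: 36, 37 → 2
r = 45: none → 0
r = 49: none → 0
Cross-inversions: 4 + 3 + 3 + 2 + 2 + 0 + 0 = 14

14 split inversions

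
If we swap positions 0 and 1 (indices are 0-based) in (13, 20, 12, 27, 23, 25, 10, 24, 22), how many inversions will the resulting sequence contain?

There are 17 inversions.

Positions 0 and 1 hold 13 and 20; after swapping, the array is [20, 13, 12, 27, 23, 25, 10, 24, 22].
Element-by-element contributions:
20: 3
13: 2
12: 1
27: 5
23: 2
25: 3
10: 0
24: 1
22: 0
Sum: 3 + 2 + 1 + 5 + 2 + 3 + 0 + 1 + 0 = 17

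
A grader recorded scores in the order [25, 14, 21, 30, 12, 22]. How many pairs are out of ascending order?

8

Listing every pair i<j with a[i]>a[j] (using 1-based positions):
(1,2): 25 > 14
(1,3): 25 > 21
(1,5): 25 > 12
(1,6): 25 > 22
(2,5): 14 > 12
(3,5): 21 > 12
(4,5): 30 > 12
(4,6): 30 > 22
That's 8 pairs.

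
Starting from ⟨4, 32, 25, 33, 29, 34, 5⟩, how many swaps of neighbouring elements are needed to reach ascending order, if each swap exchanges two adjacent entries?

Each adjacent swap fixes exactly one inversion, so the minimum swap count equals the number of inversions.
Count inversions — for each element, later elements that are smaller:
4: none → 0
32: 25, 29, 5 → 3
25: 5 → 1
33: 29, 5 → 2
29: 5 → 1
34: 5 → 1
5: none → 0
Total inversions: 0 + 3 + 1 + 2 + 1 + 1 + 0 = 8

8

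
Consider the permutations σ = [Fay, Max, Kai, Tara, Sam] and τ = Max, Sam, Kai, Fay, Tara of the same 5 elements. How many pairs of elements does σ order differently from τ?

5 discordant pairs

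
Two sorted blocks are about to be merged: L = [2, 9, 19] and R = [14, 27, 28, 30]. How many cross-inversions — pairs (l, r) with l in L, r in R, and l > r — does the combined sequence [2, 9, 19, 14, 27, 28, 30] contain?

Count, for every r in R, how many entries of L exceed r:
r = 14: 19 → 1
r = 27: none → 0
r = 28: none → 0
r = 30: none → 0
Cross-inversions: 1 + 0 + 0 + 0 = 1

1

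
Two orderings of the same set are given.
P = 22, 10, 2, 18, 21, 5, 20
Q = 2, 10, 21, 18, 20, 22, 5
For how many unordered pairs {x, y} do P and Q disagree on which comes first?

Assign each item its position (1..7) in the first ordering, then rewrite the second ordering as that position sequence:
positions: 22→1, 10→2, 2→3, 18→4, 21→5, 5→6, 20→7
second ordering as positions: [3, 2, 5, 4, 7, 1, 6]
Discordant pairs = inversions in this position sequence.
3: 2, 1 → 2
2: 1 → 1
5: 4, 1 → 2
4: 1 → 1
7: 1, 6 → 2
1: 0
6: 0
Total: 2 + 1 + 2 + 1 + 2 + 0 + 0 = 8

8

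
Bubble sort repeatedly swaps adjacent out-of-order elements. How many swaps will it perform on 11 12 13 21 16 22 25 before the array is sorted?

Minimum adjacent swaps = number of inversions (each swap of adjacent out-of-order elements removes one inversion and no swap can remove more).
Count inversions — for each element, later elements that are smaller:
11: none → 0
12: none → 0
13: none → 0
21: 16 → 1
16: none → 0
22: none → 0
25: none → 0
Total inversions: 0 + 0 + 0 + 1 + 0 + 0 + 0 = 1

1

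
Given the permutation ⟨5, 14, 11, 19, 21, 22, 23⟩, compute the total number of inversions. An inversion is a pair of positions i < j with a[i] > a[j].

Inversions: 1

For each element, count later entries that are smaller:
5 → none → 0
14 → 11 → 1
11 → none → 0
19 → none → 0
21 → none → 0
22 → none → 0
23 → none → 0
Sum: 0 + 1 + 0 + 0 + 0 + 0 + 0 = 1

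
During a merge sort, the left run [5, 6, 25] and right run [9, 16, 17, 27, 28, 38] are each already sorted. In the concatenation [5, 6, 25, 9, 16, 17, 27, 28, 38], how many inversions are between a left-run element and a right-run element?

3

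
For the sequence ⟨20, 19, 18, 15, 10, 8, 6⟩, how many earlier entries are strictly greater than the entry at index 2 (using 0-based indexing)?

2

The element at index 2 is 18.
Elements before it: 20, 19
Those larger than 18: 20, 19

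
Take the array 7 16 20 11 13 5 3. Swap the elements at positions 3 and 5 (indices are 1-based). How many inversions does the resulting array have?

14 inversions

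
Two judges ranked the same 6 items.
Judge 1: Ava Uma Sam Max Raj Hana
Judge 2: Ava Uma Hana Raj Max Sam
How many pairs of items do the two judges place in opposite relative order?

Assign each item its position (1..6) in the first ordering, then rewrite the second ordering as that position sequence:
positions: Ava→1, Uma→2, Sam→3, Max→4, Raj→5, Hana→6
second ordering as positions: [1, 2, 6, 5, 4, 3]
Discordant pairs = inversions in this position sequence.
1: 0
2: 0
6: 5, 4, 3 → 3
5: 4, 3 → 2
4: 3 → 1
3: 0
Total: 0 + 0 + 3 + 2 + 1 + 0 = 6

6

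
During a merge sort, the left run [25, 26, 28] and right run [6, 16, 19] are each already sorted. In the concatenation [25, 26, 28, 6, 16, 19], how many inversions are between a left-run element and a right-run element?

Take each right-half value and tally the left-half values above it:
r = 6: 25, 26, 28 → 3
r = 16: 25, 26, 28 → 3
r = 19: 25, 26, 28 → 3
Cross-inversions: 3 + 3 + 3 = 9

9 split inversions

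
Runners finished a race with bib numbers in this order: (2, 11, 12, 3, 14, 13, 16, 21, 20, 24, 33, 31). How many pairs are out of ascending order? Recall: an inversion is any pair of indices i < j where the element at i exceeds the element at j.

For each element, count later entries that are smaller:
2: 0
11: 1
12: 1
3: 0
14: 1
13: 0
16: 0
21: 1
20: 0
24: 0
33: 1
31: 0
Sum: 0 + 1 + 1 + 0 + 1 + 0 + 0 + 1 + 0 + 0 + 1 + 0 = 5

5 inversions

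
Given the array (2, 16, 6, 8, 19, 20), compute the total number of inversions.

There are 2 out-of-order pairs.

Out-of-order index pairs (0-indexed):
(1,2): 16 > 6
(1,3): 16 > 8
That's 2 pairs.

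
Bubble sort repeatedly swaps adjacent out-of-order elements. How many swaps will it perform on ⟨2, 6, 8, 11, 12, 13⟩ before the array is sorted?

Minimum adjacent swaps = number of inversions (each swap of adjacent out-of-order elements removes one inversion and no swap can remove more).
Count inversions — for each element, later elements that are smaller:
2: none → 0
6: none → 0
8: none → 0
11: none → 0
12: none → 0
13: none → 0
Total inversions: 0 + 0 + 0 + 0 + 0 + 0 = 0

0 swaps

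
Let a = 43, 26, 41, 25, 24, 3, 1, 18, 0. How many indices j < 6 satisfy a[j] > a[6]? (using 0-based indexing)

6

The element at index 6 is 1.
Elements before it: 43, 26, 41, 25, 24, 3
Those larger than 1: 43, 26, 41, 25, 24, 3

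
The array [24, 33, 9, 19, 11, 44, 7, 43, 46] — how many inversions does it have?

Out-of-order pairs: 14

Element-by-element contributions:
24 → 9, 19, 11, 7 → 4
33 → 9, 19, 11, 7 → 4
9 → 7 → 1
19 → 11, 7 → 2
11 → 7 → 1
44 → 7, 43 → 2
7 → none → 0
43 → none → 0
46 → none → 0
Sum: 4 + 4 + 1 + 2 + 1 + 2 + 0 + 0 + 0 = 14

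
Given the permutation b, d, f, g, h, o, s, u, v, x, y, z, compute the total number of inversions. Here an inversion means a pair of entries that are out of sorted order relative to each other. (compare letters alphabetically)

Count, for each position, how many later elements it exceeds:
b → none → 0
d → none → 0
f → none → 0
g → none → 0
h → none → 0
o → none → 0
s → none → 0
u → none → 0
v → none → 0
x → none → 0
y → none → 0
z → none → 0
Sum: 0 + 0 + 0 + 0 + 0 + 0 + 0 + 0 + 0 + 0 + 0 + 0 = 0

Inversions: 0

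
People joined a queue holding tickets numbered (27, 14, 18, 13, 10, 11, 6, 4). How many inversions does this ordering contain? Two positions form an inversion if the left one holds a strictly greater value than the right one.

26 out-of-order pairs

For each element, count later entries that are smaller:
27: 7
14: 5
18: 5
13: 4
10: 2
11: 2
6: 1
4: 0
Sum: 7 + 5 + 5 + 4 + 2 + 2 + 1 + 0 = 26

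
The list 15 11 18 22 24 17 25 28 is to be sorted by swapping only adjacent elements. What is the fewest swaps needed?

4 swaps

The minimum number of adjacent swaps to sort an array equals its inversion count, since every such swap removes exactly one inversion.
Count inversions — for each element, later elements that are smaller:
15: 11 → 1
11: none → 0
18: 17 → 1
22: 17 → 1
24: 17 → 1
17: none → 0
25: none → 0
28: none → 0
Total inversions: 1 + 0 + 1 + 1 + 1 + 0 + 0 + 0 = 4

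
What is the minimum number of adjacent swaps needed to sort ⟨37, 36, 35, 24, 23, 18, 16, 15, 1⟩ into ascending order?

Each adjacent swap fixes exactly one inversion, so the minimum swap count equals the number of inversions.
Count inversions — for each element, later elements that are smaller:
37: 36, 35, 24, 23, 18, 16, 15, 1 → 8
36: 35, 24, 23, 18, 16, 15, 1 → 7
35: 24, 23, 18, 16, 15, 1 → 6
24: 23, 18, 16, 15, 1 → 5
23: 18, 16, 15, 1 → 4
18: 16, 15, 1 → 3
16: 15, 1 → 2
15: 1 → 1
1: none → 0
Total inversions: 8 + 7 + 6 + 5 + 4 + 3 + 2 + 1 + 0 = 36

36 adjacent swaps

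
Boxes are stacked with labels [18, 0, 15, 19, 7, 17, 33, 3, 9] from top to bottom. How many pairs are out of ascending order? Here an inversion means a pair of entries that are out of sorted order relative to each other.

18

Element-by-element contributions:
18: 6
0: 0
15: 3
19: 4
7: 1
17: 2
33: 2
3: 0
9: 0
Sum: 6 + 0 + 3 + 4 + 1 + 2 + 2 + 0 + 0 = 18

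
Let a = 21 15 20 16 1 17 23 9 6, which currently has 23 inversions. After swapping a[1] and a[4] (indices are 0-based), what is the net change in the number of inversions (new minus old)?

Positions 1 and 4 hold 15 and 1; after swapping, the array is [21, 1, 20, 16, 15, 17, 23, 9, 6].
Count, for each position, how many later elements it exceeds:
21: 7
1: 0
20: 5
16: 3
15: 2
17: 2
23: 2
9: 1
6: 0
Sum: 7 + 0 + 5 + 3 + 2 + 2 + 2 + 1 + 0 = 22
Change: 22 − 23 = -1

-1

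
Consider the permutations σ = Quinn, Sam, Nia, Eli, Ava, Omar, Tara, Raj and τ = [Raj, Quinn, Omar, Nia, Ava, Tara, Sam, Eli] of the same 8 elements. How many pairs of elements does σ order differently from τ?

Assign each item its position (1..8) in the first ordering, then rewrite the second ordering as that position sequence:
positions: Quinn→1, Sam→2, Nia→3, Eli→4, Ava→5, Omar→6, Tara→7, Raj→8
second ordering as positions: [8, 1, 6, 3, 5, 7, 2, 4]
Discordant pairs = inversions in this position sequence.
8: 1, 6, 3, 5, 7, 2, 4 → 7
1: 0
6: 3, 5, 2, 4 → 4
3: 2 → 1
5: 2, 4 → 2
7: 2, 4 → 2
2: 0
4: 0
Total: 7 + 0 + 4 + 1 + 2 + 2 + 0 + 0 = 16

16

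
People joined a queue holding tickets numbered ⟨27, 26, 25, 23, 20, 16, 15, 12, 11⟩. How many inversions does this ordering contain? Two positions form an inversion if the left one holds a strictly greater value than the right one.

Sweep left to right; for each value list the smaller values that follow it:
27 → 26, 25, 23, 20, 16, 15, 12, 11 → 8
26 → 25, 23, 20, 16, 15, 12, 11 → 7
25 → 23, 20, 16, 15, 12, 11 → 6
23 → 20, 16, 15, 12, 11 → 5
20 → 16, 15, 12, 11 → 4
16 → 15, 12, 11 → 3
15 → 12, 11 → 2
12 → 11 → 1
11 → none → 0
Sum: 8 + 7 + 6 + 5 + 4 + 3 + 2 + 1 + 0 = 36

36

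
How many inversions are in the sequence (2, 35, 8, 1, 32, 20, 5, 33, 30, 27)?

Count, for each position, how many later elements it exceeds:
2 → 1 → 1
35 → 8, 1, 32, 20, 5, 33, 30, 27 → 8
8 → 1, 5 → 2
1 → none → 0
32 → 20, 5, 30, 27 → 4
20 → 5 → 1
5 → none → 0
33 → 30, 27 → 2
30 → 27 → 1
27 → none → 0
Sum: 1 + 8 + 2 + 0 + 4 + 1 + 0 + 2 + 1 + 0 = 19

19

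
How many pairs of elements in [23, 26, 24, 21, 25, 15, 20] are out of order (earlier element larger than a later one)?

Count, for each position, how many later elements it exceeds:
23: 3
26: 5
24: 3
21: 2
25: 2
15: 0
20: 0
Sum: 3 + 5 + 3 + 2 + 2 + 0 + 0 = 15

15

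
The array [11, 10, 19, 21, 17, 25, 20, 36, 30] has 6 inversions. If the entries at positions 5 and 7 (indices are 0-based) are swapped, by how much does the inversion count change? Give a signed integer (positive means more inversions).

+1

Positions 5 and 7 hold 25 and 36; after swapping, the array is [11, 10, 19, 21, 17, 36, 20, 25, 30].
Element-by-element contributions:
11: 1
10: 0
19: 1
21: 2
17: 0
36: 3
20: 0
25: 0
30: 0
Sum: 1 + 0 + 1 + 2 + 0 + 3 + 0 + 0 + 0 = 7
Change: 7 − 6 = +1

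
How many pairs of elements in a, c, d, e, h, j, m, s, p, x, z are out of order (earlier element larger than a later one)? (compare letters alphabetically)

Sweep left to right; for each value list the smaller values that follow it:
a → none → 0
c → none → 0
d → none → 0
e → none → 0
h → none → 0
j → none → 0
m → none → 0
s → p → 1
p → none → 0
x → none → 0
z → none → 0
Sum: 0 + 0 + 0 + 0 + 0 + 0 + 0 + 1 + 0 + 0 + 0 = 1

1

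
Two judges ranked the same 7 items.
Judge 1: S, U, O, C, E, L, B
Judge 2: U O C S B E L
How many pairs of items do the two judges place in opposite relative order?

There are 5 discordant pairs.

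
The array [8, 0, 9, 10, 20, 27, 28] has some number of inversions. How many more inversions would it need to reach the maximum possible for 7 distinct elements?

20

Maximum inversions for 7 distinct elements is C(7, 2) = 7·6/2 = 21.
Current inversions — for each element, count later smaller elements:
8: 1
0: 0
9: 0
10: 0
20: 0
27: 0
28: 0
Current total: 1 + 0 + 0 + 0 + 0 + 0 + 0 = 1
Shortfall: 21 − 1 = 20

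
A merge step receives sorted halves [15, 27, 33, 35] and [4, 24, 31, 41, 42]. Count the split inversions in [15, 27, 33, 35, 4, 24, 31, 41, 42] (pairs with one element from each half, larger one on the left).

Take each right-half value and tally the left-half values above it:
r = 4: 15, 27, 33, 35 → 4
r = 24: 27, 33, 35 → 3
r = 31: 33, 35 → 2
r = 41: none → 0
r = 42: none → 0
Cross-inversions: 4 + 3 + 2 + 0 + 0 = 9

9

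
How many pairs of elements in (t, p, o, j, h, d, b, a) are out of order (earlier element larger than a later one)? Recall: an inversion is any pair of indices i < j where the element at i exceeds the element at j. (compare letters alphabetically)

Element-by-element contributions:
t: 7
p: 6
o: 5
j: 4
h: 3
d: 2
b: 1
a: 0
Sum: 7 + 6 + 5 + 4 + 3 + 2 + 1 + 0 = 28

28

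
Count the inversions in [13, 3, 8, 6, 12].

5

Sweep left to right; for each value list the smaller values that follow it:
13 → 3, 8, 6, 12 → 4
3 → none → 0
8 → 6 → 1
6 → none → 0
12 → none → 0
Sum: 4 + 0 + 1 + 0 + 0 = 5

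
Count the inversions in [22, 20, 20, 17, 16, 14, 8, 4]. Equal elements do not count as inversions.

Element-by-element contributions:
22 → 20, 20, 17, 16, 14, 8, 4 → 7
20 → 17, 16, 14, 8, 4 → 5
20 → 17, 16, 14, 8, 4 → 5
17 → 16, 14, 8, 4 → 4
16 → 14, 8, 4 → 3
14 → 8, 4 → 2
8 → 4 → 1
4 → none → 0
Sum: 7 + 5 + 5 + 4 + 3 + 2 + 1 + 0 = 27

There are 27 inversions.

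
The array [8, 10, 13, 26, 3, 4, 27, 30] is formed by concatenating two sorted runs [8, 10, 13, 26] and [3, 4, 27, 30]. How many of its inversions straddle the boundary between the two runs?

8 split inversions

Count, for every r in R, how many entries of L exceed r:
r = 3: 8, 10, 13, 26 → 4
r = 4: 8, 10, 13, 26 → 4
r = 27: none → 0
r = 30: none → 0
Cross-inversions: 4 + 4 + 0 + 0 = 8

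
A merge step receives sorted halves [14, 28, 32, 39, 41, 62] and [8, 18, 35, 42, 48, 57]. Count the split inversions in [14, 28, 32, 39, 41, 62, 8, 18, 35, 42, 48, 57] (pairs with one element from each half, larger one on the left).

17 cross-inversions

Take each right-half value and tally the left-half values above it:
r = 8: 14, 28, 32, 39, 41, 62 → 6
r = 18: 28, 32, 39, 41, 62 → 5
r = 35: 39, 41, 62 → 3
r = 42: 62 → 1
r = 48: 62 → 1
r = 57: 62 → 1
Cross-inversions: 6 + 5 + 3 + 1 + 1 + 1 = 17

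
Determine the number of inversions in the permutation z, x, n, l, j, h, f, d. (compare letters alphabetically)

Count, for each position, how many later elements it exceeds:
z → x, n, l, j, h, f, d → 7
x → n, l, j, h, f, d → 6
n → l, j, h, f, d → 5
l → j, h, f, d → 4
j → h, f, d → 3
h → f, d → 2
f → d → 1
d → none → 0
Sum: 7 + 6 + 5 + 4 + 3 + 2 + 1 + 0 = 28

Inversions: 28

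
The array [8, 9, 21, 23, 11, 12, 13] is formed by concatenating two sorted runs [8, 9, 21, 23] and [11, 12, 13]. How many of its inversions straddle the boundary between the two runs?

6 split inversions

Count, for every r in R, how many entries of L exceed r:
r = 11: 21, 23 → 2
r = 12: 21, 23 → 2
r = 13: 21, 23 → 2
Cross-inversions: 2 + 2 + 2 = 6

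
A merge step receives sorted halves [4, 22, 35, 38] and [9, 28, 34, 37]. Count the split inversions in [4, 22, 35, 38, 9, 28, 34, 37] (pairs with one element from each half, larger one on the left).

8

For each element r of the right run, count left-run elements greater than r:
r = 9: 22, 35, 38 → 3
r = 28: 35, 38 → 2
r = 34: 35, 38 → 2
r = 37: 38 → 1
Cross-inversions: 3 + 2 + 2 + 1 = 8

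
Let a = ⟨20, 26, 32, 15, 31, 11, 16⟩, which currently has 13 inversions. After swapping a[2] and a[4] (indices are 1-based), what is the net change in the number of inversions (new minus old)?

Positions 2 and 4 hold 26 and 15; after swapping, the array is [20, 15, 32, 26, 31, 11, 16].
For each element, count later entries that are smaller:
20: 3
15: 1
32: 4
26: 2
31: 2
11: 0
16: 0
Sum: 3 + 1 + 4 + 2 + 2 + 0 + 0 = 12
Change: 12 − 13 = -1

-1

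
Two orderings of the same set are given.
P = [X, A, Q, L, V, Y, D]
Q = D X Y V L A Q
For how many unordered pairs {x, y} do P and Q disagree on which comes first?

15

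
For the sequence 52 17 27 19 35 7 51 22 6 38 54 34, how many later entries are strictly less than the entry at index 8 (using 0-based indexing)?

The element at index 8 is 6.
Elements after it: 38, 54, 34
None of them are smaller than 6.

0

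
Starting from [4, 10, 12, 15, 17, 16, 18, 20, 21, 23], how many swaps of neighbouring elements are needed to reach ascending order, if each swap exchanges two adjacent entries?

1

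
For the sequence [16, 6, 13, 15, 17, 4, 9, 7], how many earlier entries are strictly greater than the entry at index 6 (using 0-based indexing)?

4 such elements

The element at index 6 is 9.
Elements before it: 16, 6, 13, 15, 17, 4
Those larger than 9: 16, 13, 15, 17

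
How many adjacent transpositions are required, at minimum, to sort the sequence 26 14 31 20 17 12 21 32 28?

There are 15 adjacent swaps.

The minimum number of adjacent swaps to sort an array equals its inversion count, since every such swap removes exactly one inversion.
Count inversions — for each element, later elements that are smaller:
26: 14, 20, 17, 12, 21 → 5
14: 12 → 1
31: 20, 17, 12, 21, 28 → 5
20: 17, 12 → 2
17: 12 → 1
12: none → 0
21: none → 0
32: 28 → 1
28: none → 0
Total inversions: 5 + 1 + 5 + 2 + 1 + 0 + 0 + 1 + 0 = 15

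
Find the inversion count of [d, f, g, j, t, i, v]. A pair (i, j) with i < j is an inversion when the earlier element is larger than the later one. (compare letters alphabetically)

2 inversions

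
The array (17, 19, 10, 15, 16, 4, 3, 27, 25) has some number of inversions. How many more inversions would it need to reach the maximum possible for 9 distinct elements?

18 inversions short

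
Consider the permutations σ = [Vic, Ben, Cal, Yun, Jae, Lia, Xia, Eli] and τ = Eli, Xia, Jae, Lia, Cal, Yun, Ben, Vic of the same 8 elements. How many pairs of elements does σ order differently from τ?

Discordant pairs: 26

Assign each item its position (1..8) in the first ordering, then rewrite the second ordering as that position sequence:
positions: Vic→1, Ben→2, Cal→3, Yun→4, Jae→5, Lia→6, Xia→7, Eli→8
second ordering as positions: [8, 7, 5, 6, 3, 4, 2, 1]
Discordant pairs = inversions in this position sequence.
8: 7, 5, 6, 3, 4, 2, 1 → 7
7: 5, 6, 3, 4, 2, 1 → 6
5: 3, 4, 2, 1 → 4
6: 3, 4, 2, 1 → 4
3: 2, 1 → 2
4: 2, 1 → 2
2: 1 → 1
1: 0
Total: 7 + 6 + 4 + 4 + 2 + 2 + 1 + 0 = 26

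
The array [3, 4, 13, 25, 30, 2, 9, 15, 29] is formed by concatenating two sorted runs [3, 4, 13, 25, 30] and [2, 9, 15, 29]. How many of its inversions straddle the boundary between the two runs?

For each element r of the right run, count left-run elements greater than r:
r = 2: 3, 4, 13, 25, 30 → 5
r = 9: 13, 25, 30 → 3
r = 15: 25, 30 → 2
r = 29: 30 → 1
Cross-inversions: 5 + 3 + 2 + 1 = 11

11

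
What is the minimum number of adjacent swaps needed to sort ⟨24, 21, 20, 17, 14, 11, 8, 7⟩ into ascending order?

Each adjacent swap fixes exactly one inversion, so the minimum swap count equals the number of inversions.
Count inversions — for each element, later elements that are smaller:
24: 21, 20, 17, 14, 11, 8, 7 → 7
21: 20, 17, 14, 11, 8, 7 → 6
20: 17, 14, 11, 8, 7 → 5
17: 14, 11, 8, 7 → 4
14: 11, 8, 7 → 3
11: 8, 7 → 2
8: 7 → 1
7: none → 0
Total inversions: 7 + 6 + 5 + 4 + 3 + 2 + 1 + 0 = 28

28 swaps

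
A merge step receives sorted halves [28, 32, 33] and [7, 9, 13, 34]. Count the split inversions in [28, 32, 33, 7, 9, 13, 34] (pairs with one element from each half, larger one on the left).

9 cross-inversions

Take each right-half value and tally the left-half values above it:
r = 7: 28, 32, 33 → 3
r = 9: 28, 32, 33 → 3
r = 13: 28, 32, 33 → 3
r = 34: none → 0
Cross-inversions: 3 + 3 + 3 + 0 = 9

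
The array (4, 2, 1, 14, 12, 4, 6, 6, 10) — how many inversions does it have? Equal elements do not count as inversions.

12 inversions

Sweep left to right; for each value list the smaller values that follow it:
4 → 2, 1 → 2
2 → 1 → 1
1 → none → 0
14 → 12, 4, 6, 6, 10 → 5
12 → 4, 6, 6, 10 → 4
4 → none → 0
6 → none → 0
6 → none → 0
10 → none → 0
Sum: 2 + 1 + 0 + 5 + 4 + 0 + 0 + 0 + 0 = 12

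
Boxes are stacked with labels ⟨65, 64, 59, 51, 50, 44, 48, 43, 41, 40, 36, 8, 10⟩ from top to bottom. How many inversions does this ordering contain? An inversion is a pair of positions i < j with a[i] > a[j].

76

Sweep left to right; for each value list the smaller values that follow it:
65 → 64, 59, 51, 50, 44, 48, 43, 41, 40, 36, 8, 10 → 12
64 → 59, 51, 50, 44, 48, 43, 41, 40, 36, 8, 10 → 11
59 → 51, 50, 44, 48, 43, 41, 40, 36, 8, 10 → 10
51 → 50, 44, 48, 43, 41, 40, 36, 8, 10 → 9
50 → 44, 48, 43, 41, 40, 36, 8, 10 → 8
44 → 43, 41, 40, 36, 8, 10 → 6
48 → 43, 41, 40, 36, 8, 10 → 6
43 → 41, 40, 36, 8, 10 → 5
41 → 40, 36, 8, 10 → 4
40 → 36, 8, 10 → 3
36 → 8, 10 → 2
8 → none → 0
10 → none → 0
Sum: 12 + 11 + 10 + 9 + 8 + 6 + 6 + 5 + 4 + 3 + 2 + 0 + 0 = 76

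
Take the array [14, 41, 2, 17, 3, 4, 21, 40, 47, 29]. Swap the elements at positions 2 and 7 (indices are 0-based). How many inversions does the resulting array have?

Positions 2 and 7 hold 2 and 40; after swapping, the array is [14, 41, 40, 17, 3, 4, 21, 2, 47, 29].
For each element, count later entries that are smaller:
14: 3
41: 7
40: 6
17: 3
3: 1
4: 1
21: 1
2: 0
47: 1
29: 0
Sum: 3 + 7 + 6 + 3 + 1 + 1 + 1 + 0 + 1 + 0 = 23

Inversions: 23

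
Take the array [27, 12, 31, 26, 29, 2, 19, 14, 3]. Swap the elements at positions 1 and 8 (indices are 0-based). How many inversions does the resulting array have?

Positions 1 and 8 hold 12 and 3; after swapping, the array is [27, 3, 31, 26, 29, 2, 19, 14, 12].
Sweep left to right; for each value list the smaller values that follow it:
27 → 3, 26, 2, 19, 14, 12 → 6
3 → 2 → 1
31 → 26, 29, 2, 19, 14, 12 → 6
26 → 2, 19, 14, 12 → 4
29 → 2, 19, 14, 12 → 4
2 → none → 0
19 → 14, 12 → 2
14 → 12 → 1
12 → none → 0
Sum: 6 + 1 + 6 + 4 + 4 + 0 + 2 + 1 + 0 = 24

24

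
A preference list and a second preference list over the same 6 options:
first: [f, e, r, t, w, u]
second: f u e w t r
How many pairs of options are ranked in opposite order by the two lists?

Assign each item its position (1..6) in the first ordering, then rewrite the second ordering as that position sequence:
positions: f→1, e→2, r→3, t→4, w→5, u→6
second ordering as positions: [1, 6, 2, 5, 4, 3]
Discordant pairs = inversions in this position sequence.
1: 0
6: 2, 5, 4, 3 → 4
2: 0
5: 4, 3 → 2
4: 3 → 1
3: 0
Total: 0 + 4 + 0 + 2 + 1 + 0 = 7

7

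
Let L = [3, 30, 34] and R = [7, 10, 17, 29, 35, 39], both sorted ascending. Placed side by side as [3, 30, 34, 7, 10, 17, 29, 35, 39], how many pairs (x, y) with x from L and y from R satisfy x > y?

Take each right-half value and tally the left-half values above it:
r = 7: 30, 34 → 2
r = 10: 30, 34 → 2
r = 17: 30, 34 → 2
r = 29: 30, 34 → 2
r = 35: none → 0
r = 39: none → 0
Cross-inversions: 2 + 2 + 2 + 2 + 0 + 0 = 8

8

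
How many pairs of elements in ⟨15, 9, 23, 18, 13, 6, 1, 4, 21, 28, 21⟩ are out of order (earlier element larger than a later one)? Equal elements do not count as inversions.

25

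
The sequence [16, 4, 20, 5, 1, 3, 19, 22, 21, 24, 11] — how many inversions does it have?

For each element, count later entries that are smaller:
16: 5
4: 2
20: 5
5: 2
1: 0
3: 0
19: 1
22: 2
21: 1
24: 1
11: 0
Sum: 5 + 2 + 5 + 2 + 0 + 0 + 1 + 2 + 1 + 1 + 0 = 19

19 out-of-order pairs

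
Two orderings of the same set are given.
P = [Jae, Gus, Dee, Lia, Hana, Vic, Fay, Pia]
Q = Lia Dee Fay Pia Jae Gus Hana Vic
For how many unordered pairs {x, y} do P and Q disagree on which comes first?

Disagreeing pairs: 13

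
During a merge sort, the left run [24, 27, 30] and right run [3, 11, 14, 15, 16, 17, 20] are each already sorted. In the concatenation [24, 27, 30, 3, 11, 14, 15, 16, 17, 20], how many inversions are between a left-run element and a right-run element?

21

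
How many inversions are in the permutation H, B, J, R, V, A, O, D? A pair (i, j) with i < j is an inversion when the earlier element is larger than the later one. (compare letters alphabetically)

For each element, count later entries that are smaller:
H: 3
B: 1
J: 2
R: 3
V: 3
A: 0
O: 1
D: 0
Sum: 3 + 1 + 2 + 3 + 3 + 0 + 1 + 0 = 13

13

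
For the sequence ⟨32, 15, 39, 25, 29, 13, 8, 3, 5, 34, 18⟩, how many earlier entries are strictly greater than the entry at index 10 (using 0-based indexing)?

5

The element at index 10 is 18.
Elements before it: 32, 15, 39, 25, 29, 13, 8, 3, 5, 34
Those larger than 18: 32, 39, 25, 29, 34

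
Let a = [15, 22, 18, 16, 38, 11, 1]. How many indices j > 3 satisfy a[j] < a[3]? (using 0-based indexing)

2 such elements

The element at index 3 is 16.
Elements after it: 38, 11, 1
Those smaller than 16: 11, 1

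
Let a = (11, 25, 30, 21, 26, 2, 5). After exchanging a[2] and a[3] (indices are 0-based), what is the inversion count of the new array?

12 inversions

Positions 2 and 3 hold 30 and 21; after swapping, the array is [11, 25, 21, 30, 26, 2, 5].
Element-by-element contributions:
11 → 2, 5 → 2
25 → 21, 2, 5 → 3
21 → 2, 5 → 2
30 → 26, 2, 5 → 3
26 → 2, 5 → 2
2 → none → 0
5 → none → 0
Sum: 2 + 3 + 2 + 3 + 2 + 0 + 0 = 12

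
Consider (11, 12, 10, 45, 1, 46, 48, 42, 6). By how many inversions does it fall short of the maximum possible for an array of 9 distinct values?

20 inversions short

Maximum inversions for 9 distinct elements is C(9, 2) = 9·8/2 = 36.
Current inversions — for each element, count later smaller elements:
11: 3
12: 3
10: 2
45: 3
1: 0
46: 2
48: 2
42: 1
6: 0
Current total: 3 + 3 + 2 + 3 + 0 + 2 + 2 + 1 + 0 = 16
Shortfall: 36 − 16 = 20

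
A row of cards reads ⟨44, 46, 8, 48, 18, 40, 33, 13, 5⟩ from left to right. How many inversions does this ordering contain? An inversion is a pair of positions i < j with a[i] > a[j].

26

Sweep left to right; for each value list the smaller values that follow it:
44 → 8, 18, 40, 33, 13, 5 → 6
46 → 8, 18, 40, 33, 13, 5 → 6
8 → 5 → 1
48 → 18, 40, 33, 13, 5 → 5
18 → 13, 5 → 2
40 → 33, 13, 5 → 3
33 → 13, 5 → 2
13 → 5 → 1
5 → none → 0
Sum: 6 + 6 + 1 + 5 + 2 + 3 + 2 + 1 + 0 = 26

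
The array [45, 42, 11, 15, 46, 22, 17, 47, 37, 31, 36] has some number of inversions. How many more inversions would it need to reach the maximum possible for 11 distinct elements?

29 inversions short

Maximum inversions for 11 distinct elements is C(11, 2) = 11·10/2 = 55.
Current inversions — for each element, count later smaller elements:
45: 8
42: 7
11: 0
15: 0
46: 5
22: 1
17: 0
47: 3
37: 2
31: 0
36: 0
Current total: 8 + 7 + 0 + 0 + 5 + 1 + 0 + 3 + 2 + 0 + 0 = 26
Shortfall: 55 − 26 = 29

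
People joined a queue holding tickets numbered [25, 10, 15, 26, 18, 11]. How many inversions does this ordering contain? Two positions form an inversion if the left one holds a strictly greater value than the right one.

8

Out-of-order index pairs (1-indexed):
(1,2): 25 > 10
(1,3): 25 > 15
(1,5): 25 > 18
(1,6): 25 > 11
(3,6): 15 > 11
(4,5): 26 > 18
(4,6): 26 > 11
(5,6): 18 > 11
That's 8 pairs.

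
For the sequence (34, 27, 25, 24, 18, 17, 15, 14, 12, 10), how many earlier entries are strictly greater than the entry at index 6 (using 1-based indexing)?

5 such elements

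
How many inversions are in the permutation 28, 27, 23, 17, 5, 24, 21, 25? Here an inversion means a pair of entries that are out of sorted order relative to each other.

18 inversions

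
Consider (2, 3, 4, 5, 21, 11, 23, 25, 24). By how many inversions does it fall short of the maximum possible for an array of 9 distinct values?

34

Maximum inversions for 9 distinct elements is C(9, 2) = 9·8/2 = 36.
Current inversions — for each element, count later smaller elements:
2: 0
3: 0
4: 0
5: 0
21: 1
11: 0
23: 0
25: 1
24: 0
Current total: 0 + 0 + 0 + 0 + 1 + 0 + 0 + 1 + 0 = 2
Shortfall: 36 − 2 = 34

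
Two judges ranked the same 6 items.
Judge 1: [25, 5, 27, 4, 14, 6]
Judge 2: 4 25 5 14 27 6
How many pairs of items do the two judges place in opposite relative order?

Assign each item its position (1..6) in the first ordering, then rewrite the second ordering as that position sequence:
positions: 25→1, 5→2, 27→3, 4→4, 14→5, 6→6
second ordering as positions: [4, 1, 2, 5, 3, 6]
Discordant pairs = inversions in this position sequence.
4: 1, 2, 3 → 3
1: 0
2: 0
5: 3 → 1
3: 0
6: 0
Total: 3 + 0 + 0 + 1 + 0 + 0 = 4

Discordant pairs: 4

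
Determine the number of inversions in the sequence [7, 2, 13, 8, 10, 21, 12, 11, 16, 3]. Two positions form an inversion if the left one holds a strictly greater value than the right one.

Element-by-element contributions:
7: 2
2: 0
13: 5
8: 1
10: 1
21: 4
12: 2
11: 1
16: 1
3: 0
Sum: 2 + 0 + 5 + 1 + 1 + 4 + 2 + 1 + 1 + 0 = 17

Out-of-order pairs: 17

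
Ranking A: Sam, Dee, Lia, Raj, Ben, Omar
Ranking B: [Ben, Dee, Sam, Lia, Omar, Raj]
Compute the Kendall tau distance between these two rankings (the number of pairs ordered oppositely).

Assign each item its position (1..6) in the first ordering, then rewrite the second ordering as that position sequence:
positions: Sam→1, Dee→2, Lia→3, Raj→4, Ben→5, Omar→6
second ordering as positions: [5, 2, 1, 3, 6, 4]
Discordant pairs = inversions in this position sequence.
5: 2, 1, 3, 4 → 4
2: 1 → 1
1: 0
3: 0
6: 4 → 1
4: 0
Total: 4 + 1 + 0 + 0 + 1 + 0 = 6

6 discordant pairs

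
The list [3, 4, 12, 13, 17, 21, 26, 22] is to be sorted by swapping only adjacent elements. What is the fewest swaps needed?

The minimum number of adjacent swaps to sort an array equals its inversion count, since every such swap removes exactly one inversion.
Count inversions — for each element, later elements that are smaller:
3: none → 0
4: none → 0
12: none → 0
13: none → 0
17: none → 0
21: none → 0
26: 22 → 1
22: none → 0
Total inversions: 0 + 0 + 0 + 0 + 0 + 0 + 1 + 0 = 1

1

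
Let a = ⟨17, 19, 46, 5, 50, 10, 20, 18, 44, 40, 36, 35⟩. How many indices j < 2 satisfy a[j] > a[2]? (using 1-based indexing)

0

The element at index 2 is 19.
Elements before it: 17
None of them are larger than 19.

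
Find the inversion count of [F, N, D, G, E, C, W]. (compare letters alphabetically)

Element-by-element contributions:
F → D, E, C → 3
N → D, G, E, C → 4
D → C → 1
G → E, C → 2
E → C → 1
C → none → 0
W → none → 0
Sum: 3 + 4 + 1 + 2 + 1 + 0 + 0 = 11

11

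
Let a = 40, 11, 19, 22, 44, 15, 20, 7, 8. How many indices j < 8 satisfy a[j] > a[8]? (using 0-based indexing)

7 such elements

The element at index 8 is 8.
Elements before it: 40, 11, 19, 22, 44, 15, 20, 7
Those larger than 8: 40, 11, 19, 22, 44, 15, 20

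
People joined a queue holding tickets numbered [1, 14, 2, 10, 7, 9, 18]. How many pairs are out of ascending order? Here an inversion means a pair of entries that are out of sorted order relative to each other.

6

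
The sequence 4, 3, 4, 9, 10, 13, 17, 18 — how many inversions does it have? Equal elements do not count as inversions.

Element-by-element contributions:
4 → 3 → 1
3 → none → 0
4 → none → 0
9 → none → 0
10 → none → 0
13 → none → 0
17 → none → 0
18 → none → 0
Sum: 1 + 0 + 0 + 0 + 0 + 0 + 0 + 0 = 1

1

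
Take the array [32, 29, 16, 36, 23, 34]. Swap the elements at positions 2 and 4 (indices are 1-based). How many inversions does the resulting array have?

8

Positions 2 and 4 hold 29 and 36; after swapping, the array is [32, 36, 16, 29, 23, 34].
Count, for each position, how many later elements it exceeds:
32: 3
36: 4
16: 0
29: 1
23: 0
34: 0
Sum: 3 + 4 + 0 + 1 + 0 + 0 = 8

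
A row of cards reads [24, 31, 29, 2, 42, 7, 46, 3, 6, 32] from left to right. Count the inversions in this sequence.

22 inversions

For each element, count later entries that are smaller:
24: 4
31: 5
29: 4
2: 0
42: 4
7: 2
46: 3
3: 0
6: 0
32: 0
Sum: 4 + 5 + 4 + 0 + 4 + 2 + 3 + 0 + 0 + 0 = 22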